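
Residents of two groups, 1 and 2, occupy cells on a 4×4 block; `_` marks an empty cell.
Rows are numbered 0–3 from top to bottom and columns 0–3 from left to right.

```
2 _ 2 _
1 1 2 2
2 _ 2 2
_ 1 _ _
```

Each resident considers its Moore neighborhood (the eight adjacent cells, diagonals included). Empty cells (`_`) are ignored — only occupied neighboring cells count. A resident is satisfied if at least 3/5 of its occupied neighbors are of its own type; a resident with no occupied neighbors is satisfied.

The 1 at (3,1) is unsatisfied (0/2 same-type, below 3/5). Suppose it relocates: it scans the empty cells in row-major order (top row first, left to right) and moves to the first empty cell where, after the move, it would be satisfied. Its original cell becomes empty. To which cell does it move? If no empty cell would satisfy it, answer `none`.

none

Vacating (3,1). Empty cells in order:
  (0,1): 2/5 same-type → still unsatisfied.
  (0,3): 0/3 same-type → still unsatisfied.
  (2,1): 2/5 same-type → still unsatisfied.
  (3,0): 0/1 same-type → still unsatisfied.
  (3,2): 0/2 same-type → still unsatisfied.
  (3,3): 0/2 same-type → still unsatisfied.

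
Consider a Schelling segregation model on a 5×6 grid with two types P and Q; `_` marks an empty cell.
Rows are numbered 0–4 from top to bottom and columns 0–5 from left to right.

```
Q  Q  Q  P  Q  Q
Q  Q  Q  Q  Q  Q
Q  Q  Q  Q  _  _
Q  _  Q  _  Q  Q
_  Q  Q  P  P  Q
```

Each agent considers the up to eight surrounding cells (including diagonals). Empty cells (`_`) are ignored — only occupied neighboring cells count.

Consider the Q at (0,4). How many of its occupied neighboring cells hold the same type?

Occupied neighbors of (0,4): (0,3)=P, (0,5)=Q, (1,3)=Q, (1,4)=Q, (1,5)=Q.
Same type (Q): 4 of 5.

4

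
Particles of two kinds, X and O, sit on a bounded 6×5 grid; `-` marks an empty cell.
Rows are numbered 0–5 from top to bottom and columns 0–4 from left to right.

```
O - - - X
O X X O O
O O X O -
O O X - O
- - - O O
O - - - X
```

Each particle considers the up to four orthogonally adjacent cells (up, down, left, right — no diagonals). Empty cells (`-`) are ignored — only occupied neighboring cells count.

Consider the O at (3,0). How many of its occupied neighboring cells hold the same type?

Occupied neighbors of (3,0): (2,0)=O, (3,1)=O.
Same type (O): 2 of 2.

2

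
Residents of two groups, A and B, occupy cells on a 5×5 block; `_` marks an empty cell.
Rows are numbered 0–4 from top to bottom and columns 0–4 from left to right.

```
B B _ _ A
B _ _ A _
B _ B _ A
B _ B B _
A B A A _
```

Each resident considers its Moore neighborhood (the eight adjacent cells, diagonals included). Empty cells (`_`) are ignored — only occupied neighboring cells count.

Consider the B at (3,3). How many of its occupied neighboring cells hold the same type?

Occupied neighbors of (3,3): (2,2)=B, (2,4)=A, (3,2)=B, (4,2)=A, (4,3)=A.
Same type (B): 2 of 5.

2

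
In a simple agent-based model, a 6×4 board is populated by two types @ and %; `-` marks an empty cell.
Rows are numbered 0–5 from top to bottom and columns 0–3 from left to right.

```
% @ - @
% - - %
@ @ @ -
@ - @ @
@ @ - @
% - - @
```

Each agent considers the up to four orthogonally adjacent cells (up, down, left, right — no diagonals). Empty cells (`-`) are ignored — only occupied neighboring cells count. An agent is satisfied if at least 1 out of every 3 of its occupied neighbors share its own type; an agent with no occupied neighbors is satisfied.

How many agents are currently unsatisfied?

(0,0)% 1/2 ok
(0,1)@ 0/1 unhappy
(0,3)@ 0/1 unhappy
(1,0)% 1/2 ok
(1,3)% 0/1 unhappy
(2,0)@ 2/3 ok
(2,1)@ 2/2 ok
(2,2)@ 2/2 ok
(3,0)@ 2/2 ok
(3,2)@ 2/2 ok
(3,3)@ 2/2 ok
(4,0)@ 2/3 ok
(4,1)@ 1/1 ok
(4,3)@ 2/2 ok
(5,0)% 0/1 unhappy
(5,3)@ 1/1 ok
Unsatisfied: (0,1), (0,3), (1,3), (5,0) — 4 in total.

4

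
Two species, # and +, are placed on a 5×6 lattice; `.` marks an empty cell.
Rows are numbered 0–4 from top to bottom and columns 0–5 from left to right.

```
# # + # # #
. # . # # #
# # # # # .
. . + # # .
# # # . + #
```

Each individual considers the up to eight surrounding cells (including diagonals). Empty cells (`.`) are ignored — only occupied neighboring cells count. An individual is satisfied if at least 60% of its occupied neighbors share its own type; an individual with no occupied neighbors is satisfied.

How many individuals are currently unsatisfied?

4

(0,0)# 2/2 satisfied
(0,1)# 2/3 satisfied
(0,2)+ 0/4 not
(0,3)# 3/4 satisfied
(0,4)# 5/5 satisfied
(0,5)# 3/3 satisfied
(1,1)# 5/6 satisfied
(1,3)# 6/7 satisfied
(1,4)# 7/7 satisfied
(1,5)# 4/4 satisfied
(2,0)# 2/2 satisfied
(2,1)# 3/4 satisfied
(2,2)# 5/6 satisfied
(2,3)# 6/7 satisfied
(2,4)# 6/6 satisfied
(3,2)+ 0/6 not
(3,3)# 5/7 satisfied
(3,4)# 4/5 satisfied
(4,0)# 1/1 satisfied
(4,1)# 2/3 satisfied
(4,2)# 2/3 satisfied
(4,4)+ 0/3 not
(4,5)# 1/2 not
Unsatisfied: (0,2), (3,2), (4,4), (4,5) — 4 in total.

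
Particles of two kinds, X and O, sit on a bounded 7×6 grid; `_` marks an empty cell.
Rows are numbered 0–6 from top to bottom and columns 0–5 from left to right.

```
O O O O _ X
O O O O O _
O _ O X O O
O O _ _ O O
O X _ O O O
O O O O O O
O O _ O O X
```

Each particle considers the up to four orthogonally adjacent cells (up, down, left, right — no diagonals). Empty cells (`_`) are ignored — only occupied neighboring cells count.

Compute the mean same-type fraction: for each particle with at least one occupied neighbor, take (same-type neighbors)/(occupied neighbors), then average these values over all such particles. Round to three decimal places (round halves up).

0.831

Row 0: (0,0)O 2/2 · (0,1)O 3/3 · (0,2)O 3/3 · (0,3)O 2/2 · (0,5)X — no occupied neighbors
Row 1: (1,0)O 3/3 · (1,1)O 3/3 · (1,2)O 4/4 · (1,3)O 3/4 · (1,4)O 2/2
Row 2: (2,0)O 2/2 · (2,2)O 1/2 · (2,3)X 0/3 · (2,4)O 3/4 · (2,5)O 2/2
Row 3: (3,0)O 3/3 · (3,1)O 1/2 · (3,4)O 3/3 · (3,5)O 3/3
Row 4: (4,0)O 2/3 · (4,1)X 0/3 · (4,3)O 2/2 · (4,4)O 4/4 · (4,5)O 3/3
Row 5: (5,0)O 3/3 · (5,1)O 3/4 · (5,2)O 2/2 · (5,3)O 4/4 · (5,4)O 4/4 · (5,5)O 2/3
Row 6: (6,0)O 2/2 · (6,1)O 2/2 · (6,3)O 2/2 · (6,4)O 2/3 · (6,5)X 0/2
Sum over 34 particles: 2/2 + 3/3 + 3/3 + 2/2 + 3/3 + 3/3 + 4/4 + 3/4 + 2/2 + 2/2 + 1/2 + 0/3 + 3/4 + 2/2 + 3/3 + 1/2 + 3/3 + 3/3 + 2/3 + 0/3 + 2/2 + 4/4 + 3/3 + 3/3 + 3/4 + 2/2 + 4/4 + 4/4 + 2/3 + 2/2 + 2/2 + 2/2 + 2/3 + 0/2 = 113/4; mean = 113/4 ÷ 34 = 113/136 = 0.830882… → 0.831.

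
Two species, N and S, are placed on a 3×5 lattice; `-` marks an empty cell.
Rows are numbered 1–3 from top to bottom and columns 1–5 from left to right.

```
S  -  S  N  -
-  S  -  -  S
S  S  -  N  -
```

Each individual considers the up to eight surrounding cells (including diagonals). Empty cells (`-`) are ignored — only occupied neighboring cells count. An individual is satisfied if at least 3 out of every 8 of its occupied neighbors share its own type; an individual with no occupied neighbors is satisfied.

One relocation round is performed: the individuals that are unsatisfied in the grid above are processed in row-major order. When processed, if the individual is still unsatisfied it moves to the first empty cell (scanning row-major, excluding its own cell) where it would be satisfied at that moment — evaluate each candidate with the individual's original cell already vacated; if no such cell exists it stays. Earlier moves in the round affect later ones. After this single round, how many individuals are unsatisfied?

0

Initially unsatisfied (in order): (1,4), (2,5), (3,4).
  (1,4) → (3,5).
  (2,5) → (1,2).
  (3,4): now satisfied by earlier moves; stays.
Resulting grid:
S S S - -
- S - - -
S S - N N
All satisfied now.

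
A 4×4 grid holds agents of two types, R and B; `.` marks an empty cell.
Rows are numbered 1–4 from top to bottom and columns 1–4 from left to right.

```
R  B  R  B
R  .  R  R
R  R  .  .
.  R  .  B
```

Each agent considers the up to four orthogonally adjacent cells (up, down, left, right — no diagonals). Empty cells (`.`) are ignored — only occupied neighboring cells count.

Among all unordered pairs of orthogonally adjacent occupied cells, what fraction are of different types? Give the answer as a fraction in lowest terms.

2/5

Scan each occupied cell's neighbors to the right and below so each pair is counted once.
From row 1: 4 unlike of 6 pairs (running 4/6).
From row 2: 0 unlike of 2 pairs (running 4/8).
From row 3: 0 unlike of 2 pairs (running 4/10).
Total adjacent occupied pairs: 10; unlike-type pairs: 4.
4/10 reduces to 2/5.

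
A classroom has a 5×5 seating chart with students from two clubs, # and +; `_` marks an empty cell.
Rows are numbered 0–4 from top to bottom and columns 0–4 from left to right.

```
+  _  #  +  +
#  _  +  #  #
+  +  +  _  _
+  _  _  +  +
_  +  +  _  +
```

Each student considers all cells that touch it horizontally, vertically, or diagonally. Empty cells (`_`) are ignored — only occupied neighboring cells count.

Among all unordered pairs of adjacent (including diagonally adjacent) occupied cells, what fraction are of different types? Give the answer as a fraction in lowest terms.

Scan each occupied cell's neighbors to the right and below (and the two forward diagonals) so each pair is counted once.
From row 0: 7 unlike of 10 pairs (running 7/10).
From row 1: 4 unlike of 7 pairs (running 11/17).
From row 2: 0 unlike of 5 pairs (running 11/22).
From row 3: 0 unlike of 5 pairs (running 11/27).
From row 4: 0 unlike of 1 pairs (running 11/28).
Total adjacent occupied pairs: 28; unlike-type pairs: 11.
11/28 is already in lowest terms.

11/28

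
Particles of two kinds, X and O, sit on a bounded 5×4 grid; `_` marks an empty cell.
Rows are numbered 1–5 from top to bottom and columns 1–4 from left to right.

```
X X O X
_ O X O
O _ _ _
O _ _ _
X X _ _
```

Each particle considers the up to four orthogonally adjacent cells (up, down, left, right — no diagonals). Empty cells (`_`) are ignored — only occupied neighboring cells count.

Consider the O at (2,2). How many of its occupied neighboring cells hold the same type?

Occupied neighbors of (2,2): (1,2)=X, (2,3)=X.
Same type (O): 0 of 2.

0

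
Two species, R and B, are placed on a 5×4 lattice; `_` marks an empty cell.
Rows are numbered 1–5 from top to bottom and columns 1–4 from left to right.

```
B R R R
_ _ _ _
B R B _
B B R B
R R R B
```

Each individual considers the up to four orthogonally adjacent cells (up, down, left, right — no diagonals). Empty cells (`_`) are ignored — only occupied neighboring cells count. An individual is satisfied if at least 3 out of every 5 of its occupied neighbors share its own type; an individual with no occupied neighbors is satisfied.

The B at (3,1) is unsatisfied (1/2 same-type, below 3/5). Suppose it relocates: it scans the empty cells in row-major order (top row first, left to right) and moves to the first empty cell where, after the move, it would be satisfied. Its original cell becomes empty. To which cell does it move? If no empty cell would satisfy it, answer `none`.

(2,1)

Vacating (3,1). Empty cells in order:
  (2,1): 1/1 same-type → satisfied — stop here.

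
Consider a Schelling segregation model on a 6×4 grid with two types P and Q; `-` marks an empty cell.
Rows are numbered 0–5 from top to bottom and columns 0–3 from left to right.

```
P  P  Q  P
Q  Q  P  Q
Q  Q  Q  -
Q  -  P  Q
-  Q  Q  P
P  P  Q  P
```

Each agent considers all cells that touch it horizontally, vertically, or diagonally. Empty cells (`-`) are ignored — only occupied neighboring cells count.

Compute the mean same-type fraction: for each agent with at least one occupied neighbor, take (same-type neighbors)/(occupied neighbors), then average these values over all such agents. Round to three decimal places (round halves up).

Row 0: (0,0)P 1/3 · (0,1)P 2/5 · (0,2)Q 2/5 · (0,3)P 1/3
Row 1: (1,0)Q 3/5 · (1,1)Q 5/8 · (1,2)P 2/7 · (1,3)Q 2/4
Row 2: (2,0)Q 4/4 · (2,1)Q 5/7 · (2,2)Q 4/6
Row 3: (3,0)Q 3/3 · (3,2)P 1/6 · (3,3)Q 2/4
Row 4: (4,1)Q 3/6 · (4,2)Q 3/7 · (4,3)P 2/5
Row 5: (5,0)P 1/2 · (5,1)P 1/4 · (5,2)Q 2/5 · (5,3)P 1/3
Sum over 21 agents: 1/3 + 2/5 + 2/5 + 1/3 + 3/5 + 5/8 + 2/7 + 2/4 + 4/4 + 5/7 + 4/6 + 3/3 + 1/6 + 2/4 + 3/6 + 3/7 + 2/5 + 1/2 + 1/4 + 2/5 + 1/3 = 8683/840; mean = 8683/840 ÷ 21 = 8683/17640 = 0.492233… → 0.492.

0.492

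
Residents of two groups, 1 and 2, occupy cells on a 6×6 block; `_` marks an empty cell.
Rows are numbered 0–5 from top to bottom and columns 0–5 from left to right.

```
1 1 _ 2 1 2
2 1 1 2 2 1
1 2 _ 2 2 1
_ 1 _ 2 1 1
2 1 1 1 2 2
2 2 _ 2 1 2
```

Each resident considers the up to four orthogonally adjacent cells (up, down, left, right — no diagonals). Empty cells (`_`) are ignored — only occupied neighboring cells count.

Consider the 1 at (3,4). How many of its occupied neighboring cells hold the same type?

1

Occupied neighbors of (3,4): (2,4)=2, (4,4)=2, (3,3)=2, (3,5)=1.
Same type (1): 1 of 4.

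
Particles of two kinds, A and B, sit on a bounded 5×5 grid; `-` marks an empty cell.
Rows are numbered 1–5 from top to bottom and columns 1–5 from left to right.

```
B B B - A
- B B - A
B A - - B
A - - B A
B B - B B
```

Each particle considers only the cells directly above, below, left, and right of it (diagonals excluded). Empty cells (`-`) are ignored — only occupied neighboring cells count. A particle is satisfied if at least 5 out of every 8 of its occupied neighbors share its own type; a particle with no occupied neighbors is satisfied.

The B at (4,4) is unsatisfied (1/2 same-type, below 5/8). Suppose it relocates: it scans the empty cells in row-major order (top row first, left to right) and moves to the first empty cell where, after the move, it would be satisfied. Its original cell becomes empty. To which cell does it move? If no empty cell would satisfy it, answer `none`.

(2,1)

Vacating (4,4). Empty cells in order:
  (1,4): 1/2 same-type → still unsatisfied.
  (2,1): 3/3 same-type → satisfied — stop here.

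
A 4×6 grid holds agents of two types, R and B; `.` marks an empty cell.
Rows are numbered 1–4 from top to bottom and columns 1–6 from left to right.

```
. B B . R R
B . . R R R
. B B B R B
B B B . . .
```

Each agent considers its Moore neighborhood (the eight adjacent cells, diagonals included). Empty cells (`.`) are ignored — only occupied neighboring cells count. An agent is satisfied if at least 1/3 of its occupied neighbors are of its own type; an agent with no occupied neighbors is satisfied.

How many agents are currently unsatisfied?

1

(1,2)B 2/2 ✓
(1,3)B 1/2 ✓
(1,5)R 4/4 ✓
(1,6)R 3/3 ✓
(2,1)B 2/2 ✓
(2,4)R 3/6 ✓
(2,5)R 5/7 ✓
(2,6)R 4/5 ✓
(3,2)B 5/5 ✓
(3,3)B 4/5 ✓
(3,4)B 2/5 ✓
(3,5)R 3/5 ✓
(3,6)B 0/3 ✗
(4,1)B 2/2 ✓
(4,2)B 4/4 ✓
(4,3)B 4/4 ✓
Unsatisfied: (3,6) — 1 in total.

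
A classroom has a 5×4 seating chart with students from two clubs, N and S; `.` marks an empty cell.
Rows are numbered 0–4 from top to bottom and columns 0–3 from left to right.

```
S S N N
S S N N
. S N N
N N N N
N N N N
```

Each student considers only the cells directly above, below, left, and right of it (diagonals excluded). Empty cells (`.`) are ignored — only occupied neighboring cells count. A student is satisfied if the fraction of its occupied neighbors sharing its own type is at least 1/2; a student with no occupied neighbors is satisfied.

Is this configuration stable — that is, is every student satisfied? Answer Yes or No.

No

Row 0: (0,0)S 2/2 ok · (0,1)S 2/3 ok · (0,2)N 2/3 ok · (0,3)N 2/2 ok
Row 1: (1,0)S 2/2 ok · (1,1)S 3/4 ok · (1,2)N 3/4 ok · (1,3)N 3/3 ok
Row 2: (2,1)S 1/3 unhappy · (2,2)N 3/4 ok · (2,3)N 3/3 ok
Row 3: (3,0)N 2/2 ok · (3,1)N 3/4 ok · (3,2)N 4/4 ok · (3,3)N 3/3 ok
Row 4: (4,0)N 2/2 ok · (4,1)N 3/3 ok · (4,2)N 3/3 ok · (4,3)N 2/2 ok
For instance (2,1) has only 1/3 same-type neighbors, below 1/2.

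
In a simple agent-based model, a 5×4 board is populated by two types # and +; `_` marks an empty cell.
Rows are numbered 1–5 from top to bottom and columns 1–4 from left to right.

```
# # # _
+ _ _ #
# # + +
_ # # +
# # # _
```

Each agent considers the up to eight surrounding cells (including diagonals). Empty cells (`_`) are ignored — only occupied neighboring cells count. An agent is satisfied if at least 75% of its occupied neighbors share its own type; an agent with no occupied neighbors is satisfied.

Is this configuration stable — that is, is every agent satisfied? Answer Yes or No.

Row 1: (1,1)# 1/2 not · (1,2)# 2/3 not · (1,3)# 2/2 satisfied
Row 2: (2,1)+ 0/4 not · (2,4)# 1/3 not
Row 3: (3,1)# 2/3 not · (3,2)# 3/5 not · (3,3)+ 2/6 not · (3,4)+ 2/4 not
Row 4: (4,2)# 6/7 satisfied · (4,3)# 4/7 not · (4,4)+ 2/4 not
Row 5: (5,1)# 2/2 satisfied · (5,2)# 4/4 satisfied · (5,3)# 3/4 satisfied
For instance (1,1) has only 1/2 same-type neighbors, below 3/4.

No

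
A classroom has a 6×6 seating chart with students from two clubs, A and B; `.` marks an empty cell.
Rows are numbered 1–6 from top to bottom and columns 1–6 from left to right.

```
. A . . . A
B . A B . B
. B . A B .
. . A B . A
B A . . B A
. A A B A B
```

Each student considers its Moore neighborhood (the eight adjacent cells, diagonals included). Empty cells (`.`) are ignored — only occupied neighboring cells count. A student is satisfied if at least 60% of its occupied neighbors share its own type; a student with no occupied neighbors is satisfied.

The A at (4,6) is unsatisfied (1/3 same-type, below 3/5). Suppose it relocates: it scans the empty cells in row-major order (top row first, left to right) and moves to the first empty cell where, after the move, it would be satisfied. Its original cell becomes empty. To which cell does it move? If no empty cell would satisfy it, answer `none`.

(1,3)

Vacating (4,6). Empty cells in order:
  (1,1): 1/2 same-type → still unsatisfied.
  (1,3): 2/3 same-type → satisfied — stop here.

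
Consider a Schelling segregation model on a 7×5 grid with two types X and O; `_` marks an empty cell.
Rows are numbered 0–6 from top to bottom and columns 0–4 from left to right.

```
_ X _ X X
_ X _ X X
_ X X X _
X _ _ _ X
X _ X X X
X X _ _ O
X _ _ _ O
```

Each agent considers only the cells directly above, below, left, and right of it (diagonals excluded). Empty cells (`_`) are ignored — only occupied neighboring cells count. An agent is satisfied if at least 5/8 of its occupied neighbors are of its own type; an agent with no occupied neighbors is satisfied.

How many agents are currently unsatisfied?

1

(0,1)X 1/1 ✓
(0,3)X 2/2 ✓
(0,4)X 2/2 ✓
(1,1)X 2/2 ✓
(1,3)X 3/3 ✓
(1,4)X 2/2 ✓
(2,1)X 2/2 ✓
(2,2)X 2/2 ✓
(2,3)X 2/2 ✓
(3,0)X 1/1 ✓
(3,4)X 1/1 ✓
(4,0)X 2/2 ✓
(4,2)X 1/1 ✓
(4,3)X 2/2 ✓
(4,4)X 2/3 ✓
(5,0)X 3/3 ✓
(5,1)X 1/1 ✓
(5,4)O 1/2 ✗
(6,0)X 1/1 ✓
(6,4)O 1/1 ✓
Unsatisfied: (5,4) — 1 in total.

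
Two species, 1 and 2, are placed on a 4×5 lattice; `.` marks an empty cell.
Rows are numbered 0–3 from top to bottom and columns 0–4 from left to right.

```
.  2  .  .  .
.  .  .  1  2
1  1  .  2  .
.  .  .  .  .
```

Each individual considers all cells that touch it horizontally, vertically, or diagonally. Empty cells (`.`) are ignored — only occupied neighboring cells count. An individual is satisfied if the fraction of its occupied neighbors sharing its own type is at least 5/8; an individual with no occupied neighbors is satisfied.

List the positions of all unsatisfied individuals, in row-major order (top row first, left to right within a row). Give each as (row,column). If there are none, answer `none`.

(1,3), (1,4), (2,3)

Row 0: (0,1)2 0/0 satisfied
Row 1: (1,3)1 0/2 not · (1,4)2 1/2 not
Row 2: (2,0)1 1/1 satisfied · (2,1)1 1/1 satisfied · (2,3)2 1/2 not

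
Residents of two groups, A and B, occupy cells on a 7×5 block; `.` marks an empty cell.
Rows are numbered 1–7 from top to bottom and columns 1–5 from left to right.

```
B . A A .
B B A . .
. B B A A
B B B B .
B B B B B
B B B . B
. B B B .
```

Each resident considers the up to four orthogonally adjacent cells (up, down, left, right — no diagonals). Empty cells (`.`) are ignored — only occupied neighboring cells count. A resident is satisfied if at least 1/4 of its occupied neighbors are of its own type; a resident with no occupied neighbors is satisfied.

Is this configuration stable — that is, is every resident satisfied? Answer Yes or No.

Yes

Row 1: (1,1)B 1/1 ✓ · (1,3)A 2/2 ✓ · (1,4)A 1/1 ✓
Row 2: (2,1)B 2/2 ✓ · (2,2)B 2/3 ✓ · (2,3)A 1/3 ✓
Row 3: (3,2)B 3/3 ✓ · (3,3)B 2/4 ✓ · (3,4)A 1/3 ✓ · (3,5)A 1/1 ✓
Row 4: (4,1)B 2/2 ✓ · (4,2)B 4/4 ✓ · (4,3)B 4/4 ✓ · (4,4)B 2/3 ✓
Row 5: (5,1)B 3/3 ✓ · (5,2)B 4/4 ✓ · (5,3)B 4/4 ✓ · (5,4)B 3/3 ✓ · (5,5)B 2/2 ✓
Row 6: (6,1)B 2/2 ✓ · (6,2)B 4/4 ✓ · (6,3)B 3/3 ✓ · (6,5)B 1/1 ✓
Row 7: (7,2)B 2/2 ✓ · (7,3)B 3/3 ✓ · (7,4)B 1/1 ✓
All meet the threshold, so the configuration is stable.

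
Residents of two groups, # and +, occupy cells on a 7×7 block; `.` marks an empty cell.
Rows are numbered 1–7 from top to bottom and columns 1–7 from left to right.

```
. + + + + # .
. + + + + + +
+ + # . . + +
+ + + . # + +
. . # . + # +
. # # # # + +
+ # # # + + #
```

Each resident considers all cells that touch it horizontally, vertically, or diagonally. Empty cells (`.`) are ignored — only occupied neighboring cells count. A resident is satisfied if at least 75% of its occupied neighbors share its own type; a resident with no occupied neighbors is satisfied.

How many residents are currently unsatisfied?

17

Row 1: (1,2)+ 3/3 ✓ · (1,3)+ 5/5 ✓ · (1,4)+ 5/5 ✓ · (1,5)+ 4/5 ✓ · (1,6)# 0/4 ✗
Row 2: (2,2)+ 5/6 ✓ · (2,3)+ 6/7 ✓ · (2,4)+ 5/6 ✓ · (2,5)+ 5/6 ✓ · (2,6)+ 5/6 ✓ · (2,7)+ 3/4 ✓
Row 3: (3,1)+ 4/4 ✓ · (3,2)+ 6/7 ✓ · (3,3)# 0/6 ✗ · (3,6)+ 6/7 ✓ · (3,7)+ 5/5 ✓
Row 4: (4,1)+ 3/3 ✓ · (4,2)+ 4/6 ✗ · (4,3)+ 2/4 ✗ · (4,5)# 1/4 ✗ · (4,6)+ 5/7 ✗ · (4,7)+ 4/5 ✓
Row 5: (5,3)# 3/5 ✗ · (5,5)+ 2/6 ✗ · (5,6)# 2/8 ✗ · (5,7)+ 4/5 ✓
Row 6: (6,2)# 4/5 ✓ · (6,3)# 6/6 ✓ · (6,4)# 5/7 ✗ · (6,5)# 3/7 ✗ · (6,6)+ 5/8 ✗ · (6,7)+ 3/5 ✗
Row 7: (7,1)+ 0/2 ✗ · (7,2)# 3/4 ✓ · (7,3)# 5/5 ✓ · (7,4)# 4/5 ✓ · (7,5)+ 2/5 ✗ · (7,6)+ 3/5 ✗ · (7,7)# 0/3 ✗
Unsatisfied: (1,6), (3,3), (4,2), (4,3), (4,5), (4,6), (5,3), (5,5), (5,6), (6,4), (6,5), (6,6), (6,7), (7,1), (7,5), (7,6), (7,7) — 17 in total.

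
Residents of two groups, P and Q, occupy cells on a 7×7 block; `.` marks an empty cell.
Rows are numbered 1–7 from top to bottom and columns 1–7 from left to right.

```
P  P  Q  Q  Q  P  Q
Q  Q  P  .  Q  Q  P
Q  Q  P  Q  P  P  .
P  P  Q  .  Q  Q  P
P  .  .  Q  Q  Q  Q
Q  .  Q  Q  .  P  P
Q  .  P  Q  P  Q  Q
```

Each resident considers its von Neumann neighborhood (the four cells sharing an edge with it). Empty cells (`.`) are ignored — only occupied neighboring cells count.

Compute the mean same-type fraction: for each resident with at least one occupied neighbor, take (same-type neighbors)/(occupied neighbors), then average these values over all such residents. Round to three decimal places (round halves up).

0.435

(1,1)P 1/2
(1,2)P 1/3
(1,3)Q 1/3
(1,4)Q 2/2
(1,5)Q 2/3
(1,6)P 0/3
(1,7)Q 0/2
(2,1)Q 2/3
(2,2)Q 2/4
(2,3)P 1/3
(2,5)Q 2/3
(2,6)Q 1/4
(2,7)P 0/2
(3,1)Q 2/3
(3,2)Q 2/4
(3,3)P 1/4
(3,4)Q 0/2
(3,5)P 1/4
(3,6)P 1/3
(4,1)P 2/3
(4,2)P 1/3
(4,3)Q 0/2
(4,5)Q 2/3
(4,6)Q 2/4
(4,7)P 0/2
(5,1)P 1/2
(5,4)Q 2/2
(5,5)Q 3/3
(5,6)Q 3/4
(5,7)Q 1/3
(6,1)Q 1/2
(6,3)Q 1/2
(6,4)Q 3/3
(6,6)P 1/3
(6,7)P 1/3
(7,1)Q 1/1
(7,3)P 0/2
(7,4)Q 1/3
(7,5)P 0/2
(7,6)Q 1/3
(7,7)Q 1/2
Sum over 41 residents: 1/2 + 1/3 + 1/3 + 2/2 + 2/3 + 0/3 + 0/2 + 2/3 + 2/4 + 1/3 + 2/3 + 1/4 + 0/2 + 2/3 + 2/4 + 1/4 + 0/2 + 1/4 + 1/3 + 2/3 + 1/3 + 0/2 + 2/3 + 2/4 + 0/2 + 1/2 + 2/2 + 3/3 + 3/4 + 1/3 + 1/2 + 1/2 + 3/3 + 1/3 + 1/3 + 1/1 + 0/2 + 1/3 + 0/2 + 1/3 + 1/2 = 107/6; mean = 107/6 ÷ 41 = 107/246 = 0.434959… → 0.435.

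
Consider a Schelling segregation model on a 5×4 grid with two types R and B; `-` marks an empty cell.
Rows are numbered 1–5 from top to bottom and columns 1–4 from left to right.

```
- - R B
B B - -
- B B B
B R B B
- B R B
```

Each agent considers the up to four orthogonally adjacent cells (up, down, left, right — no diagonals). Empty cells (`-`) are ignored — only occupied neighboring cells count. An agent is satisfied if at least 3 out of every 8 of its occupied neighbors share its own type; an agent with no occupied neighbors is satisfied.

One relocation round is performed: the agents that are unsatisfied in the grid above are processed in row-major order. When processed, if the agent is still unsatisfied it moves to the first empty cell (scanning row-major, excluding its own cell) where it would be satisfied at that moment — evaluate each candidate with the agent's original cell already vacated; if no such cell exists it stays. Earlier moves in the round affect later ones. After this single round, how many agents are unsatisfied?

1

Initially unsatisfied (in order): (1,3), (1,4), (4,1), (4,2), (5,2), (5,3).
  (1,3): no empty cell satisfies it; stays.
  (1,4) → (1,1).
  (4,1) → (1,2).
  (4,2) → (1,4).
  (5,2) → (2,3).
  (5,3) → (4,1).
Resulting grid:
B B R R
B B B -
- B B B
R - B B
- - - B
Unsatisfied now: (1,3).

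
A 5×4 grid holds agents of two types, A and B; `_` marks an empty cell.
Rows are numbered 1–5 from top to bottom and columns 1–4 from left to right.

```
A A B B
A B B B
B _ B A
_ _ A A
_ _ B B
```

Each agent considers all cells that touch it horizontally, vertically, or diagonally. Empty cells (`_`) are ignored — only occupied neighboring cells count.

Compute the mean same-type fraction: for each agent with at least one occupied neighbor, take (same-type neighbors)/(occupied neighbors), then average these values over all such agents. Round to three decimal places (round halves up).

0.555

Row 1: (1,1)A 2/3 · (1,2)A 2/5 · (1,3)B 4/5 · (1,4)B 3/3
Row 2: (2,1)A 2/4 · (2,2)B 4/7 · (2,3)B 5/7 · (2,4)B 4/5
Row 3: (3,1)B 1/2 · (3,3)B 3/6 · (3,4)A 2/5
Row 4: (4,3)A 2/5 · (4,4)A 2/5
Row 5: (5,3)B 1/3 · (5,4)B 1/3
Sum over 15 agents: 2/3 + 2/5 + 4/5 + 3/3 + 2/4 + 4/7 + 5/7 + 4/5 + 1/2 + 3/6 + 2/5 + 2/5 + 2/5 + 1/3 + 1/3 = 1747/210; mean = 1747/210 ÷ 15 = 1747/3150 = 0.554603… → 0.555.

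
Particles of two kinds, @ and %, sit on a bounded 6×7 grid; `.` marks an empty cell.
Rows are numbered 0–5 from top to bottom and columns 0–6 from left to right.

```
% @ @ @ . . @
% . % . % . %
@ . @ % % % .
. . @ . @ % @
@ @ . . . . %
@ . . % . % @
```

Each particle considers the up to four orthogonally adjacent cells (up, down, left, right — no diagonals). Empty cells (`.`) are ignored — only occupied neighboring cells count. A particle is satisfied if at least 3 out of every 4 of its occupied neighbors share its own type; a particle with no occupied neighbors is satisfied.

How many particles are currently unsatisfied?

16

(0,0)% 1/2 unhappy
(0,1)@ 1/2 unhappy
(0,2)@ 2/3 unhappy
(0,3)@ 1/1 ok
(0,6)@ 0/1 unhappy
(1,0)% 1/2 unhappy
(1,2)% 0/2 unhappy
(1,4)% 1/1 ok
(1,6)% 0/1 unhappy
(2,0)@ 0/1 unhappy
(2,2)@ 1/3 unhappy
(2,3)% 1/2 unhappy
(2,4)% 3/4 ok
(2,5)% 2/2 ok
(3,2)@ 1/1 ok
(3,4)@ 0/2 unhappy
(3,5)% 1/3 unhappy
(3,6)@ 0/2 unhappy
(4,0)@ 2/2 ok
(4,1)@ 1/1 ok
(4,6)% 0/2 unhappy
(5,0)@ 1/1 ok
(5,3)% 0/0 ok
(5,5)% 0/1 unhappy
(5,6)@ 0/2 unhappy
Unsatisfied: (0,0), (0,1), (0,2), (0,6), (1,0), (1,2), (1,6), (2,0), (2,2), (2,3), (3,4), (3,5), (3,6), (4,6), (5,5), (5,6) — 16 in total.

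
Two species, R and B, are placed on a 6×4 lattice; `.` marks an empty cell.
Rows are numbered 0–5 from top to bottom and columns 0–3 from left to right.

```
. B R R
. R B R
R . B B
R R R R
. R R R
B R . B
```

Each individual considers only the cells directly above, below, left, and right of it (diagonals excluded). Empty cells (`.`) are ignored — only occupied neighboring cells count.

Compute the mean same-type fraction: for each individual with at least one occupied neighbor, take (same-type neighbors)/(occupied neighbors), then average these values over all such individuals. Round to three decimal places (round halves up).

Row 0: (0,1)B 0/2 · (0,2)R 1/3 · (0,3)R 2/2
Row 1: (1,1)R 0/2 · (1,2)B 1/4 · (1,3)R 1/3
Row 2: (2,0)R 1/1 · (2,2)B 2/3 · (2,3)B 1/3
Row 3: (3,0)R 2/2 · (3,1)R 3/3 · (3,2)R 3/4 · (3,3)R 2/3
Row 4: (4,1)R 3/3 · (4,2)R 3/3 · (4,3)R 2/3
Row 5: (5,0)B 0/1 · (5,1)R 1/2 · (5,3)B 0/1
Sum over 19 individuals: 0/2 + 1/3 + 2/2 + 0/2 + 1/4 + 1/3 + 1/1 + 2/3 + 1/3 + 2/2 + 3/3 + 3/4 + 2/3 + 3/3 + 3/3 + 2/3 + 0/1 + 1/2 + 0/1 = 21/2; mean = 21/2 ÷ 19 = 21/38 = 0.552631… → 0.553.

0.553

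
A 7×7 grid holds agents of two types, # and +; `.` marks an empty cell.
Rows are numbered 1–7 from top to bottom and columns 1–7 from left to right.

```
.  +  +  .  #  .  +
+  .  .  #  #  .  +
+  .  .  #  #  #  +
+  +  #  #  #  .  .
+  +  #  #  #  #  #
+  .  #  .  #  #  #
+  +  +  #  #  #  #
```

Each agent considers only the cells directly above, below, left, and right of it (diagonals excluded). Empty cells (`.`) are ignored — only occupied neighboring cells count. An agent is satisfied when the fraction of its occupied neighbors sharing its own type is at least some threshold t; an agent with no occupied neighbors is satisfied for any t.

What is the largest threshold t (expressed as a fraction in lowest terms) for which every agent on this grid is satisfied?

(1,2)+ 1/1
(1,3)+ 1/1
(1,5)# 1/1
(1,7)+ 1/1
(2,1)+ 1/1
(2,4)# 2/2
(2,5)# 3/3
(2,7)+ 2/2
(3,1)+ 2/2
(3,4)# 3/3
(3,5)# 4/4
(3,6)# 1/2
(3,7)+ 1/2
(4,1)+ 3/3
(4,2)+ 2/3
(4,3)# 2/3
(4,4)# 4/4
(4,5)# 3/3
(5,1)+ 3/3
(5,2)+ 2/3
(5,3)# 3/4
(5,4)# 3/3
(5,5)# 4/4
(5,6)# 3/3
(5,7)# 2/2
(6,1)+ 2/2
(6,3)# 1/2
(6,5)# 3/3
(6,6)# 4/4
(6,7)# 3/3
(7,1)+ 2/2
(7,2)+ 2/2
(7,3)+ 1/3
(7,4)# 1/2
(7,5)# 3/3
(7,6)# 3/3
(7,7)# 2/2
The smallest same-type fraction is 1/3 at (7,3), which reduces to 1/3. Any threshold above that leaves this agent unsatisfied.

1/3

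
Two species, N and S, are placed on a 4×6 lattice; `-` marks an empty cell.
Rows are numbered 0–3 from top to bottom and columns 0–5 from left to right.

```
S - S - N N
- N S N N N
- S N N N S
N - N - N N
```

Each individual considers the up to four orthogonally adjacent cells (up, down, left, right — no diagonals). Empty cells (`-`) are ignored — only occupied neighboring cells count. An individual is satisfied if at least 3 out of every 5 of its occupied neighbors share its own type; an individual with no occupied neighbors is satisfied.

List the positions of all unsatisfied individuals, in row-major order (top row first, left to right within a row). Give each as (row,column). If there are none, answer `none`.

(0,0)S 0/0 ok
(0,2)S 1/1 ok
(0,4)N 2/2 ok
(0,5)N 2/2 ok
(1,1)N 0/2 unhappy
(1,2)S 1/4 unhappy
(1,3)N 2/3 ok
(1,4)N 4/4 ok
(1,5)N 2/3 ok
(2,1)S 0/2 unhappy
(2,2)N 2/4 unhappy
(2,3)N 3/3 ok
(2,4)N 3/4 ok
(2,5)S 0/3 unhappy
(3,0)N 0/0 ok
(3,2)N 1/1 ok
(3,4)N 2/2 ok
(3,5)N 1/2 unhappy

(1,1), (1,2), (2,1), (2,2), (2,5), (3,5)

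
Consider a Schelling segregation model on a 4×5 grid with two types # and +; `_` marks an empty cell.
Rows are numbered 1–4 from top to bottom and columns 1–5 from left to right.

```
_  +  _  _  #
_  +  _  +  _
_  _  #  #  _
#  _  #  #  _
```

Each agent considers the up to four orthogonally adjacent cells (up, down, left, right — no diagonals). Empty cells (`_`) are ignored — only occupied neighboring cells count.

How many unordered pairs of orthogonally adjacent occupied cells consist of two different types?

Scan each occupied cell's neighbors to the right and below so each pair is counted once.
Row 1: +(1,2)–+(2,2)=  → 0/1 unlike.
Row 2: +(2,4)–#(3,4)≠  → 1/1 unlike.
Row 3: #(3,3)–#(3,4)= #(3,3)–#(4,3)= #(3,4)–#(4,4)=  → 0/3 unlike.
Row 4: #(4,3)–#(4,4)=  → 0/1 unlike.
Total adjacent occupied pairs: 6; unlike-type pairs: 1.

1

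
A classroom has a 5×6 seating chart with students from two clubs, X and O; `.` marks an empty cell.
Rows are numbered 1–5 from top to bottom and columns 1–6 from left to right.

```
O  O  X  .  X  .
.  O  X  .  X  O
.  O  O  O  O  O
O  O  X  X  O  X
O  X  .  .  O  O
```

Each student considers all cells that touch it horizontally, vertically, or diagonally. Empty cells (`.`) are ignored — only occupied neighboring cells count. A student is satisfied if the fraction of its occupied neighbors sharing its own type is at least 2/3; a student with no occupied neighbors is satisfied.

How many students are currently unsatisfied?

Row 1: (1,1)O 2/2 ok · (1,2)O 2/4 unhappy · (1,3)X 1/3 unhappy · (1,5)X 1/2 unhappy
Row 2: (2,2)O 4/6 ok · (2,3)X 1/6 unhappy · (2,5)X 1/5 unhappy · (2,6)O 2/4 unhappy
Row 3: (3,2)O 4/6 ok · (3,3)O 4/7 unhappy · (3,4)O 3/7 unhappy · (3,5)O 4/7 unhappy · (3,6)O 3/5 unhappy
Row 4: (4,1)O 3/4 ok · (4,2)O 4/6 ok · (4,3)X 2/6 unhappy · (4,4)X 1/6 unhappy · (4,5)O 5/7 ok · (4,6)X 0/5 unhappy
Row 5: (5,1)O 2/3 ok · (5,2)X 1/4 unhappy · (5,5)O 2/4 unhappy · (5,6)O 2/3 ok
Unsatisfied: (1,2), (1,3), (1,5), (2,3), (2,5), (2,6), (3,3), (3,4), (3,5), (3,6), (4,3), (4,4), (4,6), (5,2), (5,5) — 15 in total.

15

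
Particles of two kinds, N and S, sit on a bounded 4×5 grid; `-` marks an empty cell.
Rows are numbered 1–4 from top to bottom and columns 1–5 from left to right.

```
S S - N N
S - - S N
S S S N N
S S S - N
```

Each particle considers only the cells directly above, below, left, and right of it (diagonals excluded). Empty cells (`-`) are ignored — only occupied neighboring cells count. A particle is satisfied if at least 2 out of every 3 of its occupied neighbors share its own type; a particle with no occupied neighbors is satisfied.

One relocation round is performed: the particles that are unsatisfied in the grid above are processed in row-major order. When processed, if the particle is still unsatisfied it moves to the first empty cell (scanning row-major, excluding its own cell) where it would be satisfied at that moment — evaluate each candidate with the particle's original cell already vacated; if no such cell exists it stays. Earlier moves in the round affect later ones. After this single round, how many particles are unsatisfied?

0

Initially unsatisfied (in order): (1,4), (2,4), (3,4).
  (1,4) → (4,4).
  (2,4) → (1,3).
  (3,4): now satisfied by earlier moves; stays.
Resulting grid:
S S S - N
S - - - N
S S S N N
S S S N N
All satisfied now.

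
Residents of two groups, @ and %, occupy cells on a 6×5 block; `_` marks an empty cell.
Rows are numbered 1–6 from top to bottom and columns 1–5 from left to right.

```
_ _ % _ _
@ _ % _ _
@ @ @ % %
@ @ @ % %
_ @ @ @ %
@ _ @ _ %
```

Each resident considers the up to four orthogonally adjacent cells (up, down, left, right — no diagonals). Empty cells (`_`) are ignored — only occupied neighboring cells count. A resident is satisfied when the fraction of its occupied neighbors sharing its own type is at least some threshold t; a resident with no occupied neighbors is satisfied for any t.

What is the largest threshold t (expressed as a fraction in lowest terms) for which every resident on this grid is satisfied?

1/3

(1,3)% 1/1
(2,1)@ 1/1
(2,3)% 1/2
(3,1)@ 3/3
(3,2)@ 3/3
(3,3)@ 2/4
(3,4)% 2/3
(3,5)% 2/2
(4,1)@ 2/2
(4,2)@ 4/4
(4,3)@ 3/4
(4,4)% 2/4
(4,5)% 3/3
(5,2)@ 2/2
(5,3)@ 4/4
(5,4)@ 1/3
(5,5)% 2/3
(6,1)@ — no occupied neighbors
(6,3)@ 1/1
(6,5)% 1/1
The smallest same-type fraction is 1/3 at (5,4), which reduces to 1/3. Any threshold above that leaves this resident unsatisfied.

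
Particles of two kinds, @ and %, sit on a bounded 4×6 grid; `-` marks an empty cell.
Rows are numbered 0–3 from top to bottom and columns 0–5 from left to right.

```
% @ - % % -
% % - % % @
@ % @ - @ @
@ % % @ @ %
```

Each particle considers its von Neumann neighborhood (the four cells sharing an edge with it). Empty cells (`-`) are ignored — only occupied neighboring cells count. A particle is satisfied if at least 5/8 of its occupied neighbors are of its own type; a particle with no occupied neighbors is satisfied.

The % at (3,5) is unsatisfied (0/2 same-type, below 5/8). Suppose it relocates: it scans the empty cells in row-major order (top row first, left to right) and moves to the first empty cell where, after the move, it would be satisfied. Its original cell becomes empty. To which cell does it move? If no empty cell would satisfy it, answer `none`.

(1,2)

Vacating (3,5). Empty cells in order:
  (0,2): 1/2 same-type → still unsatisfied.
  (0,5): 1/2 same-type → still unsatisfied.
  (1,2): 2/3 same-type → satisfied — stop here.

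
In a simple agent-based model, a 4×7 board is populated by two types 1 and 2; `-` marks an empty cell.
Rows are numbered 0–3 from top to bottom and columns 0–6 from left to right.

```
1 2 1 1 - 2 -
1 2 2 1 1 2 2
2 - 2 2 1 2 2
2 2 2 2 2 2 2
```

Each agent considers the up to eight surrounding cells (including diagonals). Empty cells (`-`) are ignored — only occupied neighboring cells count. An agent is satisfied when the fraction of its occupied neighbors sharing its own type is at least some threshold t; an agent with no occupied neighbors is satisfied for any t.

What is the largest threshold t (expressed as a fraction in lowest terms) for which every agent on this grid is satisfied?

1/4

Row 0: (0,0)1 1/3 · (0,1)2 2/5 · (0,2)1 2/5 · (0,3)1 3/4 · (0,5)2 2/3
Row 1: (1,0)1 1/4 · (1,1)2 4/7 · (1,2)2 4/7 · (1,3)1 4/7 · (1,4)1 3/7 · (1,5)2 4/6 · (1,6)2 4/4
Row 2: (2,0)2 3/4 · (2,2)2 6/7 · (2,3)2 5/8 · (2,4)1 2/8 · (2,5)2 6/8 · (2,6)2 5/5
Row 3: (3,0)2 2/2 · (3,1)2 4/4 · (3,2)2 4/4 · (3,3)2 4/5 · (3,4)2 4/5 · (3,5)2 4/5 · (3,6)2 3/3
The smallest same-type fraction is 1/4 at (1,0), which reduces to 1/4. Any threshold above that leaves this agent unsatisfied.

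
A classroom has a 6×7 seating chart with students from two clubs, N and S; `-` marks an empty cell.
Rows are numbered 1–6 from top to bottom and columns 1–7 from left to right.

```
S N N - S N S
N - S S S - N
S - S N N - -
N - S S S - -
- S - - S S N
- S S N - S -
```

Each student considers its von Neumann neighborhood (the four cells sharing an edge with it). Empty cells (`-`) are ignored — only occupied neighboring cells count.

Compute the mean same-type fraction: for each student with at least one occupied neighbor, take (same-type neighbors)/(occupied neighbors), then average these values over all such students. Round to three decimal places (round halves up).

0.454

Row 1: (1,1)S 0/2 · (1,2)N 1/2 · (1,3)N 1/2 · (1,5)S 1/2 · (1,6)N 0/2 · (1,7)S 0/2
Row 2: (2,1)N 0/2 · (2,3)S 2/3 · (2,4)S 2/3 · (2,5)S 2/3 · (2,7)N 0/1
Row 3: (3,1)S 0/2 · (3,3)S 2/3 · (3,4)N 1/4 · (3,5)N 1/3
Row 4: (4,1)N 0/1 · (4,3)S 2/2 · (4,4)S 2/3 · (4,5)S 2/3
Row 5: (5,2)S 1/1 · (5,5)S 2/2 · (5,6)S 2/3 · (5,7)N 0/1
Row 6: (6,2)S 2/2 · (6,3)S 1/2 · (6,4)N 0/1 · (6,6)S 1/1
Sum over 27 students: 0/2 + 1/2 + 1/2 + 1/2 + 0/2 + 0/2 + 0/2 + 2/3 + 2/3 + 2/3 + 0/1 + 0/2 + 2/3 + 1/4 + 1/3 + 0/1 + 2/2 + 2/3 + 2/3 + 1/1 + 2/2 + 2/3 + 0/1 + 2/2 + 1/2 + 0/1 + 1/1 = 49/4; mean = 49/4 ÷ 27 = 49/108 = 0.453703… → 0.454.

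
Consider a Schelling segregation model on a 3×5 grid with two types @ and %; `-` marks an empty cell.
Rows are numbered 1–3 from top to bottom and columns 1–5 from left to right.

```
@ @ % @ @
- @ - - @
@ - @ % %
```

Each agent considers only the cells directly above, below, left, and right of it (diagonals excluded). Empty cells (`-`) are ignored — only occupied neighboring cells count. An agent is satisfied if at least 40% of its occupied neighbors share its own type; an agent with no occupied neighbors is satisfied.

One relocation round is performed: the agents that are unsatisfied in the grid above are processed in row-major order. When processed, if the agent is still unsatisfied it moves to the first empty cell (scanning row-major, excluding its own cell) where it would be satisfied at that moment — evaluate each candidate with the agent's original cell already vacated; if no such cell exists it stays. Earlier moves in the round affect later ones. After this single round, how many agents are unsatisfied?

1

Initially unsatisfied (in order): (1,3), (3,3).
  (1,3): no empty cell satisfies it; stays.
  (3,3) → (2,1).
Resulting grid:
@ @ % @ @
@ @ - - @
@ - - % %
Unsatisfied now: (1,3).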